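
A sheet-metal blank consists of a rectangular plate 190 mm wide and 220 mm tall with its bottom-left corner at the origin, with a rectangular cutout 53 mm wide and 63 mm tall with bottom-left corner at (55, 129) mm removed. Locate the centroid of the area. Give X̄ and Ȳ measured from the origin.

X̄ = 96.17 mm, Ȳ = 105.62 mm

plate: A = 190 × 220 = 41800.00, centroid at (95.00, 110.00).
hole: A = −(53 × 63) = -3339.00, centroid at (81.50, 160.50).
ΣA = 38461.00 mm², ΣAX̄ = 3698871.50 mm³, ΣAȲ = 4062090.50 mm³.
X̄ = 3698871.50/38461.00 = 96.17 mm; Ȳ = 4062090.50/38461.00 = 105.62 mm.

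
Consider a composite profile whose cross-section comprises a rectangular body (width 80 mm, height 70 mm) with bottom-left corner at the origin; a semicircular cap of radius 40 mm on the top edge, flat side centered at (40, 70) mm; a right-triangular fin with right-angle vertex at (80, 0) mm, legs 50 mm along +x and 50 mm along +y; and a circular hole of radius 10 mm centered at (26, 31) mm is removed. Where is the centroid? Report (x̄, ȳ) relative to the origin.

x̄ = 48.31 mm, ȳ = 47.04 mm

rectangular body: A = 80 × 70 = 5600.00, centroid at (40.00, 35.00).
semicircular top: A = ½π·40² = 2513.27, centroid at (40.00, 86.98).
triangular fin: A = ½·50·50 = 1250.00, centroid at (96.67, 16.67).
hole: A = −π·10² = -314.16, centroid at (26.00, 31.00).
ΣA = 9049.11 mm²
ΣAx̄ = (5600.00)(40.00) + (2513.27)(40.00) + (1250.00)(96.67) + (-314.16)(26.00) = 437196.16 mm³
ΣAȳ = (5600.00)(35.00) + (2513.27)(86.98) + (1250.00)(16.67) + (-314.16)(31.00) = 425690.25 mm³
x̄ = 437196.16 / 9049.11 = 48.31 mm
ȳ = 425690.25 / 9049.11 = 47.04 mm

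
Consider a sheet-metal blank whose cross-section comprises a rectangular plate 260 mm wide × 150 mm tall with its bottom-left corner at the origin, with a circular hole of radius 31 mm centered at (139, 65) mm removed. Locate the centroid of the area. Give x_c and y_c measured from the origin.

x_c = 129.24 mm, y_c = 75.84 mm

plate: A = 260 × 150 = 39000.00, centroid at (130.00, 75.00).
hole: A = −π·31² = -3019.07, centroid at (139.00, 65.00).
ΣA = 35980.93 mm², ΣAx_c = 4650349.19 mm³, ΣAy_c = 2728760.41 mm³.
x_c = 4650349.19/35980.93 = 129.24 mm; y_c = 2728760.41/35980.93 = 75.84 mm.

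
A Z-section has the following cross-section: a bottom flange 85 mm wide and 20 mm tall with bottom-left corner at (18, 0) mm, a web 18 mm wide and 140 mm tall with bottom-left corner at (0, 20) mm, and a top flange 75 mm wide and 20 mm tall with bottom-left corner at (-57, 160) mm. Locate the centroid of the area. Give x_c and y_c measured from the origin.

bottom flange: A = 85 × 20 = 1700.00, centroid at (60.50, 10.00).
web: A = 18 × 140 = 2520.00, centroid at (9.00, 90.00).
top flange: A = 75 × 20 = 1500.00, centroid at (-19.50, 170.00).
ΣA = 5720.00 mm²
ΣAx_c = (1700.00)(60.50) + (2520.00)(9.00) + (1500.00)(-19.50) = 96280.00 mm³
ΣAy_c = (1700.00)(10.00) + (2520.00)(90.00) + (1500.00)(170.00) = 498800.00 mm³
x_c = 96280.00 / 5720.00 = 16.83 mm
y_c = 498800.00 / 5720.00 = 87.20 mm

x_c = 16.83 mm, y_c = 87.20 mm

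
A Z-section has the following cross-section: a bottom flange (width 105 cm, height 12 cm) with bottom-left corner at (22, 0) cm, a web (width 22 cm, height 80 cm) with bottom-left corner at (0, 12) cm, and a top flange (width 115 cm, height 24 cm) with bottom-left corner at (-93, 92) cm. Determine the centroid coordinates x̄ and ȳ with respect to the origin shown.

Part | A | x̄ᵢ | ȳᵢ | A·x̄ᵢ | A·ȳᵢ
bottom flange | 1260.00 | 74.50 | 6.00 | 93870.00 | 7560.00
web | 1760.00 | 11.00 | 52.00 | 19360.00 | 91520.00
top flange | 2760.00 | -35.50 | 104.00 | -97980.00 | 287040.00
Σ | 5780.00 |  |  | 15250.00 | 386120.00
x̄ = 15250.00 / 5780.00 = 2.64 cm
ȳ = 386120.00 / 5780.00 = 66.80 cm

x̄ = 2.64 cm, ȳ = 66.80 cm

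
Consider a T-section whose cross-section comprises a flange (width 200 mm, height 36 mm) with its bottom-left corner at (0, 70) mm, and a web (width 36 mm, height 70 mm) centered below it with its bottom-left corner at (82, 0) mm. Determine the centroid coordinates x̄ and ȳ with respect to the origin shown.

x̄ = 100.00 mm, ȳ = 74.26 mm

web: A = 36 × 70 = 2520.00, centroid at (100.00, 35.00).
flange: A = 200 × 36 = 7200.00, centroid at (100.00, 88.00).
ΣA = 9720.00 mm²
ΣAx̄ = (2520.00)(100.00) + (7200.00)(100.00) = 972000.00 mm³
ΣAȳ = (2520.00)(35.00) + (7200.00)(88.00) = 721800.00 mm³
x̄ = 972000.00 / 9720.00 = 100.00 mm
ȳ = 721800.00 / 9720.00 = 74.26 mm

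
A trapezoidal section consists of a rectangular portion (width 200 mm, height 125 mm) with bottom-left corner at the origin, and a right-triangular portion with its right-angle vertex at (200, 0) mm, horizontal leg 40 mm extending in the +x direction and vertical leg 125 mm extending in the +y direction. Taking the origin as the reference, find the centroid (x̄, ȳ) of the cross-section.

x̄ = 110.30 mm, ȳ = 60.61 mm

rectangular portion: A = 200 × 125 = 25000.00, centroid at (100.00, 62.50).
triangular portion: A = ½·40·125 = 2500.00, centroid at (213.33, 41.67).
ΣA = 27500.00 mm², ΣAx̄ = 3033333.33 mm³, ΣAȳ = 1666666.67 mm³.
x̄ = 3033333.33/27500.00 = 110.30 mm; ȳ = 1666666.67/27500.00 = 60.61 mm.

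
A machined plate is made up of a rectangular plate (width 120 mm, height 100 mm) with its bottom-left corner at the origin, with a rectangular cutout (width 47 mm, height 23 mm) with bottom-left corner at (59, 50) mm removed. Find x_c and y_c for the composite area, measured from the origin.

x_c = 57.77 mm, y_c = 48.86 mm

plate: A = 120 × 100 = 12000.00, centroid at (60.00, 50.00).
hole: A = −(47 × 23) = -1081.00, centroid at (82.50, 61.50).
ΣA = 10919.00 mm², ΣAx_c = 630817.50 mm³, ΣAy_c = 533518.50 mm³.
x_c = 630817.50/10919.00 = 57.77 mm; y_c = 533518.50/10919.00 = 48.86 mm.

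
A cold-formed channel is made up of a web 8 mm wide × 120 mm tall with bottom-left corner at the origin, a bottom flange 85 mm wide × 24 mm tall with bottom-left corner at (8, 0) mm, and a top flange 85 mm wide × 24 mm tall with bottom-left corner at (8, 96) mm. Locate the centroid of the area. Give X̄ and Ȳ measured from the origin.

X̄ = 41.64 mm, Ȳ = 60.00 mm

web: A = 8 × 120 = 960.00, centroid at (4.00, 60.00).
bottom flange: A = 85 × 24 = 2040.00, centroid at (50.50, 12.00).
top flange: A = 85 × 24 = 2040.00, centroid at (50.50, 108.00).
ΣA = 5040.00 mm², ΣAX̄ = 209880.00 mm³, ΣAȲ = 302400.00 mm³.
X̄ = 209880.00/5040.00 = 41.64 mm; Ȳ = 302400.00/5040.00 = 60.00 mm.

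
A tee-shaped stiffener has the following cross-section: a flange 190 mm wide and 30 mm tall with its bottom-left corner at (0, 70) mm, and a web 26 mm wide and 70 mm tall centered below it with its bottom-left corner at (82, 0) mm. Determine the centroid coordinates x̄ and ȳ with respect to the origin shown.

web: A = 26 × 70 = 1820.00, centroid at (95.00, 35.00).
flange: A = 190 × 30 = 5700.00, centroid at (95.00, 85.00).
ΣA = 7520.00 mm², ΣAx̄ = 714400.00 mm³, ΣAȳ = 548200.00 mm³.
x̄ = 714400.00/7520.00 = 95.00 mm; ȳ = 548200.00/7520.00 = 72.90 mm.

x̄ = 95.00 mm, ȳ = 72.90 mm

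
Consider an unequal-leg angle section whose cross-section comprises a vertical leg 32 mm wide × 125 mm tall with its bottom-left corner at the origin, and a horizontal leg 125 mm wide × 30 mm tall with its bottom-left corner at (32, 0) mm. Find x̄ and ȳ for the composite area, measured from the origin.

x̄ = 53.98 mm, ȳ = 39.52 mm

vertical leg: A = 32 × 125 = 4000.00, centroid at (16.00, 62.50).
horizontal leg: A = 125 × 30 = 3750.00, centroid at (94.50, 15.00).
ΣA = 7750.00 mm²
ΣAx̄ = (4000.00)(16.00) + (3750.00)(94.50) = 418375.00 mm³
ΣAȳ = (4000.00)(62.50) + (3750.00)(15.00) = 306250.00 mm³
x̄ = 418375.00 / 7750.00 = 53.98 mm
ȳ = 306250.00 / 7750.00 = 39.52 mm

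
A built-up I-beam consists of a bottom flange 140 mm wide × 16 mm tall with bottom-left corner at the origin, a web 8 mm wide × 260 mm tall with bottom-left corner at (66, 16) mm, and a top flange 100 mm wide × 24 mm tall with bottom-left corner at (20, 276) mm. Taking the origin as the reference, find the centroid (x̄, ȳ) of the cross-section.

x̄ = 70.00 mm, ȳ = 150.71 mm

Part | A | x̄ᵢ | ȳᵢ | A·x̄ᵢ | A·ȳᵢ
bottom flange | 2240.00 | 70.00 | 8.00 | 156800.00 | 17920.00
web | 2080.00 | 70.00 | 146.00 | 145600.00 | 303680.00
top flange | 2400.00 | 70.00 | 288.00 | 168000.00 | 691200.00
Σ | 6720.00 |  |  | 470400.00 | 1012800.00
x̄ = 470400.00 / 6720.00 = 70.00 mm
ȳ = 1012800.00 / 6720.00 = 150.71 mm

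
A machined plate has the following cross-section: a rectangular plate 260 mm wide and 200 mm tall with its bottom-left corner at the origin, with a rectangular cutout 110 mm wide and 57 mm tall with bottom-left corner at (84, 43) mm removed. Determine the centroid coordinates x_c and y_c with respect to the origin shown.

plate: A = 260 × 200 = 52000.00, centroid at (130.00, 100.00).
hole: A = −(110 × 57) = -6270.00, centroid at (139.00, 71.50).
ΣA = 45730.00 mm², ΣAx_c = 5888470.00 mm³, ΣAy_c = 4751695.00 mm³.
x_c = 5888470.00/45730.00 = 128.77 mm; y_c = 4751695.00/45730.00 = 103.91 mm.

x_c = 128.77 mm, y_c = 103.91 mm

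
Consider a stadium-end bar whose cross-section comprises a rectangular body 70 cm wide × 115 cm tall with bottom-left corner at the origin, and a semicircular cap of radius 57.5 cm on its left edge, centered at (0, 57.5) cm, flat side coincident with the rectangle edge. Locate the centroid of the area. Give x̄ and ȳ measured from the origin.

x̄ = 11.70 cm, ȳ = 57.50 cm

rectangular body: A = 70 × 115 = 8050.00, centroid at (35.00, 57.50).
semicircular end: A = ½π·57.5² = 5193.45, centroid at (-24.40, 57.50).
ΣA = 13243.45 cm², ΣAx̄ = 155010.42 cm³, ΣAȳ = 761498.11 cm³.
x̄ = 155010.42/13243.45 = 11.70 cm; ȳ = 761498.11/13243.45 = 57.50 cm.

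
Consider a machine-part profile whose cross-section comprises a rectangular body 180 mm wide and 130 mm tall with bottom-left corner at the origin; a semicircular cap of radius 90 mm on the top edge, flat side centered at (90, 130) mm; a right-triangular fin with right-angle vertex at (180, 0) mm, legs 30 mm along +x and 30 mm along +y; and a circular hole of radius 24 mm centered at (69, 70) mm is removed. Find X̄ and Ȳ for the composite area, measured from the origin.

rectangular body: A = 180 × 130 = 23400.00, centroid at (90.00, 65.00).
semicircular top: A = ½π·90² = 12723.45, centroid at (90.00, 168.20).
triangular fin: A = ½·30·30 = 450.00, centroid at (190.00, 10.00).
hole: A = −π·24² = -1809.56, centroid at (69.00, 70.00).
ΣA = 34763.89 mm²
ΣAX̄ = (23400.00)(90.00) + (12723.45)(90.00) + (450.00)(190.00) + (-1809.56)(69.00) = 3211751.06 mm³
ΣAȲ = (23400.00)(65.00) + (12723.45)(168.20) + (450.00)(10.00) + (-1809.56)(70.00) = 3538879.52 mm³
X̄ = 3211751.06 / 34763.89 = 92.39 mm
Ȳ = 3538879.52 / 34763.89 = 101.80 mm

X̄ = 92.39 mm, Ȳ = 101.80 mm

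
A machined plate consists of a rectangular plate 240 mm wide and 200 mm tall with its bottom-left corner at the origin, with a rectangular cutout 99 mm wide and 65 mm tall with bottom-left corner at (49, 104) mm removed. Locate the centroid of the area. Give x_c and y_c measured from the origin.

x_c = 123.33 mm, y_c = 94.35 mm

plate: A = 240 × 200 = 48000.00, centroid at (120.00, 100.00).
hole: A = −(99 × 65) = -6435.00, centroid at (98.50, 136.50).
ΣA = 41565.00 mm², ΣAx_c = 5126152.50 mm³, ΣAy_c = 3921622.50 mm³.
x_c = 5126152.50/41565.00 = 123.33 mm; y_c = 3921622.50/41565.00 = 94.35 mm.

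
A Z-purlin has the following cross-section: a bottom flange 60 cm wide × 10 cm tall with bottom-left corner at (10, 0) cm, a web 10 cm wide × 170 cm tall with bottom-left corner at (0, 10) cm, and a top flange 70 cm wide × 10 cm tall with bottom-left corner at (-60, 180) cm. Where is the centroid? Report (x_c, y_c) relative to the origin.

x_c = 5.00 cm, y_c = 98.00 cm

bottom flange: A = 60 × 10 = 600.00, centroid at (40.00, 5.00).
web: A = 10 × 170 = 1700.00, centroid at (5.00, 95.00).
top flange: A = 70 × 10 = 700.00, centroid at (-25.00, 185.00).
ΣA = 3000.00 cm², ΣAx_c = 15000.00 cm³, ΣAy_c = 294000.00 cm³.
x_c = 15000.00/3000.00 = 5.00 cm; y_c = 294000.00/3000.00 = 98.00 cm.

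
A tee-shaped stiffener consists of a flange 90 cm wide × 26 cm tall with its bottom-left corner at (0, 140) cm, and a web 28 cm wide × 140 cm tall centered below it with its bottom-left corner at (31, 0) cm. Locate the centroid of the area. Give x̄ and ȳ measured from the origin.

x̄ = 45.00 cm, ȳ = 101.03 cm

Part | A | x̄ᵢ | ȳᵢ | A·x̄ᵢ | A·ȳᵢ
web | 3920.00 | 45.00 | 70.00 | 176400.00 | 274400.00
flange | 2340.00 | 45.00 | 153.00 | 105300.00 | 358020.00
Σ | 6260.00 |  |  | 281700.00 | 632420.00
x̄ = 281700.00 / 6260.00 = 45.00 cm
ȳ = 632420.00 / 6260.00 = 101.03 cm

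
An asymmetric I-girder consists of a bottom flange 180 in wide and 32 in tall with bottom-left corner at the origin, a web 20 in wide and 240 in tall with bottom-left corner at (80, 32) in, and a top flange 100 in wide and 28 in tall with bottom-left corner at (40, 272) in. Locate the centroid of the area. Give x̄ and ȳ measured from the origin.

bottom flange: A = 180 × 32 = 5760.00, centroid at (90.00, 16.00).
web: A = 20 × 240 = 4800.00, centroid at (90.00, 152.00).
top flange: A = 100 × 28 = 2800.00, centroid at (90.00, 286.00).
ΣA = 13360.00 in², ΣAx̄ = 1202400.00 in³, ΣAȳ = 1622560.00 in³.
x̄ = 1202400.00/13360.00 = 90.00 in; ȳ = 1622560.00/13360.00 = 121.45 in.

x̄ = 90.00 in, ȳ = 121.45 in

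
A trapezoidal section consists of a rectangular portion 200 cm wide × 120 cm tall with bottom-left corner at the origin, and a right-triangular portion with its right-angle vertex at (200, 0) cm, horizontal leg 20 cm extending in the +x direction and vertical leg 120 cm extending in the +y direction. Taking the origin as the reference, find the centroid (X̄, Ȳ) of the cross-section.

Part | A | x̄ᵢ | ȳᵢ | A·x̄ᵢ | A·ȳᵢ
rectangular portion | 24000.00 | 100.00 | 60.00 | 2400000.00 | 1440000.00
triangular portion | 1200.00 | 206.67 | 40.00 | 248000.00 | 48000.00
Σ | 25200.00 |  |  | 2648000.00 | 1488000.00
X̄ = 2648000.00 / 25200.00 = 105.08 cm
Ȳ = 1488000.00 / 25200.00 = 59.05 cm

X̄ = 105.08 cm, Ȳ = 59.05 cm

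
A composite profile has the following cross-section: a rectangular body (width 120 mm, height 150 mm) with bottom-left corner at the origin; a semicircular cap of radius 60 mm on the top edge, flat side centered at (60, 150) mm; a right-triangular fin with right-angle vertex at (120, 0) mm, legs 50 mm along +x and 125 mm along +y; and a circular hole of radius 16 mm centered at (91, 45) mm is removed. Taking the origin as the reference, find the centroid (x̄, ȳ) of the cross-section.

rectangular body: A = 120 × 150 = 18000.00, centroid at (60.00, 75.00).
semicircular top: A = ½π·60² = 5654.87, centroid at (60.00, 175.46).
triangular fin: A = ½·50·125 = 3125.00, centroid at (136.67, 41.67).
hole: A = −π·16² = -804.25, centroid at (91.00, 45.00).
ΣA = 25975.62 mm², ΣAx̄ = 1773188.80 mm³, ΣAȳ = 2436247.20 mm³.
x̄ = 1773188.80/25975.62 = 68.26 mm; ȳ = 2436247.20/25975.62 = 93.79 mm.

x̄ = 68.26 mm, ȳ = 93.79 mm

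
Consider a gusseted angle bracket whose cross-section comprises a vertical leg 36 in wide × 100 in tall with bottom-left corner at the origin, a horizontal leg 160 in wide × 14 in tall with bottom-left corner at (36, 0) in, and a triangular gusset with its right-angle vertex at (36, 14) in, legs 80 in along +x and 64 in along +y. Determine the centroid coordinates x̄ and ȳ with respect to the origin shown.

Part | A | x̄ᵢ | ȳᵢ | A·x̄ᵢ | A·ȳᵢ
vertical leg | 3600.00 | 18.00 | 50.00 | 64800.00 | 180000.00
horizontal leg | 2240.00 | 116.00 | 7.00 | 259840.00 | 15680.00
gusset | 2560.00 | 62.67 | 35.33 | 160426.67 | 90453.33
Σ | 8400.00 |  |  | 485066.67 | 286133.33
x̄ = 485066.67 / 8400.00 = 57.75 in
ȳ = 286133.33 / 8400.00 = 34.06 in

x̄ = 57.75 in, ȳ = 34.06 in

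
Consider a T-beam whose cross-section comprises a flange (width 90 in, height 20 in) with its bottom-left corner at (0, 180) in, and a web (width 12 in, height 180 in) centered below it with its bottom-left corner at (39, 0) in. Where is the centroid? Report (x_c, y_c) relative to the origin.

web: A = 12 × 180 = 2160.00, centroid at (45.00, 90.00).
flange: A = 90 × 20 = 1800.00, centroid at (45.00, 190.00).
ΣA = 3960.00 in²
ΣAx_c = (2160.00)(45.00) + (1800.00)(45.00) = 178200.00 in³
ΣAy_c = (2160.00)(90.00) + (1800.00)(190.00) = 536400.00 in³
x_c = 178200.00 / 3960.00 = 45.00 in
y_c = 536400.00 / 3960.00 = 135.45 in

x_c = 45.00 in, y_c = 135.45 in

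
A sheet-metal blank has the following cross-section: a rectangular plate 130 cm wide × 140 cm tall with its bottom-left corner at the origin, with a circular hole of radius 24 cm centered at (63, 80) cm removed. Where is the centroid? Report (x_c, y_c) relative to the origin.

plate: A = 130 × 140 = 18200.00, centroid at (65.00, 70.00).
hole: A = −π·24² = -1809.56, centroid at (63.00, 80.00).
ΣA = 16390.44 cm²
ΣAx_c = (18200.00)(65.00) + (-1809.56)(63.00) = 1068997.89 cm³
ΣAy_c = (18200.00)(70.00) + (-1809.56)(80.00) = 1129235.41 cm³
x_c = 1068997.89 / 16390.44 = 65.22 cm
y_c = 1129235.41 / 16390.44 = 68.90 cm

x_c = 65.22 cm, y_c = 68.90 cm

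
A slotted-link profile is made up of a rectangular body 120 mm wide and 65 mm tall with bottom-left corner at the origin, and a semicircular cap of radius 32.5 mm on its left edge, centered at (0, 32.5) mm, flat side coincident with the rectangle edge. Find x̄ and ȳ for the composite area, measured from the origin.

x̄ = 47.06 mm, ȳ = 32.50 mm

rectangular body: A = 120 × 65 = 7800.00, centroid at (60.00, 32.50).
semicircular end: A = ½π·32.5² = 1659.15, centroid at (-13.79, 32.50).
ΣA = 9459.15 mm²
ΣAx̄ = (7800.00)(60.00) + (1659.15)(-13.79) = 445114.58 mm³
ΣAȳ = (7800.00)(32.50) + (1659.15)(32.50) = 307422.49 mm³
x̄ = 445114.58 / 9459.15 = 47.06 mm
ȳ = 307422.49 / 9459.15 = 32.50 mm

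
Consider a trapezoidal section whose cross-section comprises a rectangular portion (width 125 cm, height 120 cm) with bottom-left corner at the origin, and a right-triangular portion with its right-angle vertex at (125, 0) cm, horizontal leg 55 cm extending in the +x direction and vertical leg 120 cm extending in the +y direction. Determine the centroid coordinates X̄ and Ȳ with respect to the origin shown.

X̄ = 77.08 cm, Ȳ = 56.39 cm

rectangular portion: A = 125 × 120 = 15000.00, centroid at (62.50, 60.00).
triangular portion: A = ½·55·120 = 3300.00, centroid at (143.33, 40.00).
ΣA = 18300.00 cm²
ΣAX̄ = (15000.00)(62.50) + (3300.00)(143.33) = 1410500.00 cm³
ΣAȲ = (15000.00)(60.00) + (3300.00)(40.00) = 1032000.00 cm³
X̄ = 1410500.00 / 18300.00 = 77.08 cm
Ȳ = 1032000.00 / 18300.00 = 56.39 cm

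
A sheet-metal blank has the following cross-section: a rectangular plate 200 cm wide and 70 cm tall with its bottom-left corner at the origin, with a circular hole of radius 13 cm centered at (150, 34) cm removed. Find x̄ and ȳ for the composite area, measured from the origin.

x̄ = 98.03 cm, ȳ = 35.04 cm

Part | A | x̄ᵢ | ȳᵢ | A·x̄ᵢ | A·ȳᵢ
plate | 14000.00 | 100.00 | 35.00 | 1400000.00 | 490000.00
hole | -530.93 | 150.00 | 34.00 | -79639.37 | -18051.59
Σ | 13469.07 |  |  | 1320360.63 | 471948.41
x̄ = 1320360.63 / 13469.07 = 98.03 cm
ȳ = 471948.41 / 13469.07 = 35.04 cm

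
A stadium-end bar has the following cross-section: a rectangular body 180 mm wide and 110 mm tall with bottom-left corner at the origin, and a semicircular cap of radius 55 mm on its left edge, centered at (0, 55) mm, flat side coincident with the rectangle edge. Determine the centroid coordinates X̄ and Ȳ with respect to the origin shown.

rectangular body: A = 180 × 110 = 19800.00, centroid at (90.00, 55.00).
semicircular end: A = ½π·55² = 4751.66, centroid at (-23.34, 55.00).
ΣA = 24551.66 mm²
ΣAX̄ = (19800.00)(90.00) + (4751.66)(-23.34) = 1671083.33 mm³
ΣAȲ = (19800.00)(55.00) + (4751.66)(55.00) = 1350341.24 mm³
X̄ = 1671083.33 / 24551.66 = 68.06 mm
Ȳ = 1350341.24 / 24551.66 = 55.00 mm

X̄ = 68.06 mm, Ȳ = 55.00 mm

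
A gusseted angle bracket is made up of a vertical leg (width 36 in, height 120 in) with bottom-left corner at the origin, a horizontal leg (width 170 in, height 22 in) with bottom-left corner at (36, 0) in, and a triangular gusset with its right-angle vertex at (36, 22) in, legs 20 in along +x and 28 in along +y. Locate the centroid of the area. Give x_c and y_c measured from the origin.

vertical leg: A = 36 × 120 = 4320.00, centroid at (18.00, 60.00).
horizontal leg: A = 170 × 22 = 3740.00, centroid at (121.00, 11.00).
gusset: A = ½·20·28 = 280.00, centroid at (42.67, 31.33).
ΣA = 8340.00 in²
ΣAx_c = (4320.00)(18.00) + (3740.00)(121.00) + (280.00)(42.67) = 542246.67 in³
ΣAy_c = (4320.00)(60.00) + (3740.00)(11.00) + (280.00)(31.33) = 309113.33 in³
x_c = 542246.67 / 8340.00 = 65.02 in
y_c = 309113.33 / 8340.00 = 37.06 in

x_c = 65.02 in, y_c = 37.06 in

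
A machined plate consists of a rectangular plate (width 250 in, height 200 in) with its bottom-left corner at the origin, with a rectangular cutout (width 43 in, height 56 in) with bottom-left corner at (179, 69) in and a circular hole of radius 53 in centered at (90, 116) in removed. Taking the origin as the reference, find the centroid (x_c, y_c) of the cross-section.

plate: A = 250 × 200 = 50000.00, centroid at (125.00, 100.00).
hole 1: A = −(43 × 56) = -2408.00, centroid at (200.50, 97.00).
hole 2: A = −π·53² = -8824.73, centroid at (90.00, 116.00).
ΣA = 38767.27 in²
ΣAx_c = (50000.00)(125.00) + (-2408.00)(200.50) + (-8824.73)(90.00) = 4972969.96 in³
ΣAy_c = (50000.00)(100.00) + (-2408.00)(97.00) + (-8824.73)(116.00) = 3742754.88 in³
x_c = 4972969.96 / 38767.27 = 128.28 in
y_c = 3742754.88 / 38767.27 = 96.54 in

x_c = 128.28 in, y_c = 96.54 in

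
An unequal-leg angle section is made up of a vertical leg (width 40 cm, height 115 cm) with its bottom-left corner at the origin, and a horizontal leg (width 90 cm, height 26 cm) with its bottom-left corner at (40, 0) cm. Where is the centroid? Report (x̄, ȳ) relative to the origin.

Part | A | x̄ᵢ | ȳᵢ | A·x̄ᵢ | A·ȳᵢ
vertical leg | 4600.00 | 20.00 | 57.50 | 92000.00 | 264500.00
horizontal leg | 2340.00 | 85.00 | 13.00 | 198900.00 | 30420.00
Σ | 6940.00 |  |  | 290900.00 | 294920.00
x̄ = 290900.00 / 6940.00 = 41.92 cm
ȳ = 294920.00 / 6940.00 = 42.50 cm

x̄ = 41.92 cm, ȳ = 42.50 cm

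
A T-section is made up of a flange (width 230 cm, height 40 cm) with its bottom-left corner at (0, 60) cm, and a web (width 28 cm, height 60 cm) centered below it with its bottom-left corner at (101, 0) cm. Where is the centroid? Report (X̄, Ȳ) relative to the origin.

X̄ = 115.00 cm, Ȳ = 72.28 cm

web: A = 28 × 60 = 1680.00, centroid at (115.00, 30.00).
flange: A = 230 × 40 = 9200.00, centroid at (115.00, 80.00).
ΣA = 10880.00 cm², ΣAX̄ = 1251200.00 cm³, ΣAȲ = 786400.00 cm³.
X̄ = 1251200.00/10880.00 = 115.00 cm; Ȳ = 786400.00/10880.00 = 72.28 cm.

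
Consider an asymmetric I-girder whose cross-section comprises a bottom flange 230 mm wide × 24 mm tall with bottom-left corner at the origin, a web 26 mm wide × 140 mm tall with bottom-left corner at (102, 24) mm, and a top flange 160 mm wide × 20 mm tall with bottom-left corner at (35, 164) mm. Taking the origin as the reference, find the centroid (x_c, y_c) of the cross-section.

x_c = 115.00 mm, y_c = 78.09 mm

bottom flange: A = 230 × 24 = 5520.00, centroid at (115.00, 12.00).
web: A = 26 × 140 = 3640.00, centroid at (115.00, 94.00).
top flange: A = 160 × 20 = 3200.00, centroid at (115.00, 174.00).
ΣA = 12360.00 mm², ΣAx_c = 1421400.00 mm³, ΣAy_c = 965200.00 mm³.
x_c = 1421400.00/12360.00 = 115.00 mm; y_c = 965200.00/12360.00 = 78.09 mm.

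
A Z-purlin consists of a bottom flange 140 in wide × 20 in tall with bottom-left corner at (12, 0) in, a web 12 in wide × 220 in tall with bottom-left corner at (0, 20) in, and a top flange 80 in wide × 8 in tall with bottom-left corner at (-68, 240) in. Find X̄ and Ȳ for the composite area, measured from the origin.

Part | A | x̄ᵢ | ȳᵢ | A·x̄ᵢ | A·ȳᵢ
bottom flange | 2800.00 | 82.00 | 10.00 | 229600.00 | 28000.00
web | 2640.00 | 6.00 | 130.00 | 15840.00 | 343200.00
top flange | 640.00 | -28.00 | 244.00 | -17920.00 | 156160.00
Σ | 6080.00 |  |  | 227520.00 | 527360.00
X̄ = 227520.00 / 6080.00 = 37.42 in
Ȳ = 527360.00 / 6080.00 = 86.74 in

X̄ = 37.42 in, Ȳ = 86.74 in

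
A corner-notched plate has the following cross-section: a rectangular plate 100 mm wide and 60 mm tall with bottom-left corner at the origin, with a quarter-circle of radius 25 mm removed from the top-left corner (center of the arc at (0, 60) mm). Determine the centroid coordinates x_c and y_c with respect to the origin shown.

x_c = 53.51 mm, y_c = 28.27 mm

plate: A = 100 × 60 = 6000.00, centroid at (50.00, 30.00).
removed quarter-circle: A = −¼π·25² = -490.87, centroid at (10.61, 49.39).
ΣA = 5509.13 mm², ΣAx_c = 294791.67 mm³, ΣAy_c = 155755.90 mm³.
x_c = 294791.67/5509.13 = 53.51 mm; y_c = 155755.90/5509.13 = 28.27 mm.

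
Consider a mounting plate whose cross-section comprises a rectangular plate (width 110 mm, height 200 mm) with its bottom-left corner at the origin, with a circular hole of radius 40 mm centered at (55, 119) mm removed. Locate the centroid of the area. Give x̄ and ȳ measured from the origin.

Part | A | x̄ᵢ | ȳᵢ | A·x̄ᵢ | A·ȳᵢ
plate | 22000.00 | 55.00 | 100.00 | 1210000.00 | 2200000.00
hole | -5026.55 | 55.00 | 119.00 | -276460.15 | -598159.24
Σ | 16973.45 |  |  | 933539.85 | 1601840.76
x̄ = 933539.85 / 16973.45 = 55.00 mm
ȳ = 1601840.76 / 16973.45 = 94.37 mm

x̄ = 55.00 mm, ȳ = 94.37 mm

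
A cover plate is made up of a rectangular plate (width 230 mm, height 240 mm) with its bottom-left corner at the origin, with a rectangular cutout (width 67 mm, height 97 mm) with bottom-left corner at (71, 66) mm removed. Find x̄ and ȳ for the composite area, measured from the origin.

x̄ = 116.40 mm, ȳ = 120.73 mm

plate: A = 230 × 240 = 55200.00, centroid at (115.00, 120.00).
hole: A = −(67 × 97) = -6499.00, centroid at (104.50, 114.50).
ΣA = 48701.00 mm², ΣAx̄ = 5668854.50 mm³, ΣAȳ = 5879864.50 mm³.
x̄ = 5668854.50/48701.00 = 116.40 mm; ȳ = 5879864.50/48701.00 = 120.73 mm.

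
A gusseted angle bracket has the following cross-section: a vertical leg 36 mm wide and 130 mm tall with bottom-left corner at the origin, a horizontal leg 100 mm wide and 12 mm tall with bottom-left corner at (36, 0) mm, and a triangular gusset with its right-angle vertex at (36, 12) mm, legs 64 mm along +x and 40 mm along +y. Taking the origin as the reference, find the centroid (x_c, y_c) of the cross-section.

Part | A | x̄ᵢ | ȳᵢ | A·x̄ᵢ | A·ȳᵢ
vertical leg | 4680.00 | 18.00 | 65.00 | 84240.00 | 304200.00
horizontal leg | 1200.00 | 86.00 | 6.00 | 103200.00 | 7200.00
gusset | 1280.00 | 57.33 | 25.33 | 73386.67 | 32426.67
Σ | 7160.00 |  |  | 260826.67 | 343826.67
x_c = 260826.67 / 7160.00 = 36.43 mm
y_c = 343826.67 / 7160.00 = 48.02 mm

x_c = 36.43 mm, y_c = 48.02 mm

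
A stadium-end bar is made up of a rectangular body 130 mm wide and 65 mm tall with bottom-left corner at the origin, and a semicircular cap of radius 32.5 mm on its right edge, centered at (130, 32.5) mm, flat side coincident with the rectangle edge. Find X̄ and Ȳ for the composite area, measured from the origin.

rectangular body: A = 130 × 65 = 8450.00, centroid at (65.00, 32.50).
semicircular end: A = ½π·32.5² = 1659.15, centroid at (143.79, 32.50).
ΣA = 10109.15 mm², ΣAX̄ = 787825.39 mm³, ΣAȲ = 328547.49 mm³.
X̄ = 787825.39/10109.15 = 77.93 mm; Ȳ = 328547.49/10109.15 = 32.50 mm.

X̄ = 77.93 mm, Ȳ = 32.50 mm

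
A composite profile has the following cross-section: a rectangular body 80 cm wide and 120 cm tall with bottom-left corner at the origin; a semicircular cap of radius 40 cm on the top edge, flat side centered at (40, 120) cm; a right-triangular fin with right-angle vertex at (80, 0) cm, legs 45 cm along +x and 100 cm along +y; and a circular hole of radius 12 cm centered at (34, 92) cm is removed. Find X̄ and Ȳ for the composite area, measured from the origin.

Part | A | x̄ᵢ | ȳᵢ | A·x̄ᵢ | A·ȳᵢ
rectangular body | 9600.00 | 40.00 | 60.00 | 384000.00 | 576000.00
semicircular top | 2513.27 | 40.00 | 136.98 | 100530.96 | 344259.56
triangular fin | 2250.00 | 95.00 | 33.33 | 213750.00 | 75000.00
hole | -452.39 | 34.00 | 92.00 | -15381.24 | -41619.82
Σ | 13910.88 |  |  | 682899.73 | 953639.74
X̄ = 682899.73 / 13910.88 = 49.09 cm
Ȳ = 953639.74 / 13910.88 = 68.55 cm

X̄ = 49.09 cm, Ȳ = 68.55 cm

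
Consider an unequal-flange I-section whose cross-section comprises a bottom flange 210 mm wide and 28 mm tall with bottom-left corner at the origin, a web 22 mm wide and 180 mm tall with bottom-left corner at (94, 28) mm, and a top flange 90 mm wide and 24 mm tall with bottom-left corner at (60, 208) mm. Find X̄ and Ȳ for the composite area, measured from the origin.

bottom flange: A = 210 × 28 = 5880.00, centroid at (105.00, 14.00).
web: A = 22 × 180 = 3960.00, centroid at (105.00, 118.00).
top flange: A = 90 × 24 = 2160.00, centroid at (105.00, 220.00).
ΣA = 12000.00 mm²
ΣAX̄ = (5880.00)(105.00) + (3960.00)(105.00) + (2160.00)(105.00) = 1260000.00 mm³
ΣAȲ = (5880.00)(14.00) + (3960.00)(118.00) + (2160.00)(220.00) = 1024800.00 mm³
X̄ = 1260000.00 / 12000.00 = 105.00 mm
Ȳ = 1024800.00 / 12000.00 = 85.40 mm

X̄ = 105.00 mm, Ȳ = 85.40 mm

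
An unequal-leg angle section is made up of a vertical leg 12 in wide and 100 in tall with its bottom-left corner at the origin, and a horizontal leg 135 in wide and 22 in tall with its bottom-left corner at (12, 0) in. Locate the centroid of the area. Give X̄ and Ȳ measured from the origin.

vertical leg: A = 12 × 100 = 1200.00, centroid at (6.00, 50.00).
horizontal leg: A = 135 × 22 = 2970.00, centroid at (79.50, 11.00).
ΣA = 4170.00 in²
ΣAX̄ = (1200.00)(6.00) + (2970.00)(79.50) = 243315.00 in³
ΣAȲ = (1200.00)(50.00) + (2970.00)(11.00) = 92670.00 in³
X̄ = 243315.00 / 4170.00 = 58.35 in
Ȳ = 92670.00 / 4170.00 = 22.22 in

X̄ = 58.35 in, Ȳ = 22.22 in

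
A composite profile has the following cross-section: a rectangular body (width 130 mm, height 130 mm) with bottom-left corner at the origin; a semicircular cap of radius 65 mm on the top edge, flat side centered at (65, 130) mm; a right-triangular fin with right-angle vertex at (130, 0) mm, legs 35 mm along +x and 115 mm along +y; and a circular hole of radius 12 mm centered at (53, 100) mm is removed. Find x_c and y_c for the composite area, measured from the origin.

x_c = 71.36 mm, y_c = 86.71 mm

Part | A | x̄ᵢ | ȳᵢ | A·x̄ᵢ | A·ȳᵢ
rectangular body | 16900.00 | 65.00 | 65.00 | 1098500.00 | 1098500.00
semicircular top | 6636.61 | 65.00 | 157.59 | 431379.94 | 1045843.22
triangular fin | 2012.50 | 141.67 | 38.33 | 285104.17 | 77145.83
hole | -452.39 | 53.00 | 100.00 | -23976.64 | -45238.93
Σ | 25096.73 |  |  | 1791007.47 | 2176250.11
x_c = 1791007.47 / 25096.73 = 71.36 mm
y_c = 2176250.11 / 25096.73 = 86.71 mm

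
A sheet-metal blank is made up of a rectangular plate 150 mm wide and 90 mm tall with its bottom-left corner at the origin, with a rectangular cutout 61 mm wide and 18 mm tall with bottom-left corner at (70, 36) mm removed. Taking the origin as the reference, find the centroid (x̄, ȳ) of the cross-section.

plate: A = 150 × 90 = 13500.00, centroid at (75.00, 45.00).
hole: A = −(61 × 18) = -1098.00, centroid at (100.50, 45.00).
ΣA = 12402.00 mm²
ΣAx̄ = (13500.00)(75.00) + (-1098.00)(100.50) = 902151.00 mm³
ΣAȳ = (13500.00)(45.00) + (-1098.00)(45.00) = 558090.00 mm³
x̄ = 902151.00 / 12402.00 = 72.74 mm
ȳ = 558090.00 / 12402.00 = 45.00 mm

x̄ = 72.74 mm, ȳ = 45.00 mm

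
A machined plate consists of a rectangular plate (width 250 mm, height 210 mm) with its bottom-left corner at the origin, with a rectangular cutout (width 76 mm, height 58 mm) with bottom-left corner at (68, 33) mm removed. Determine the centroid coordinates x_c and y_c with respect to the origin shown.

Part | A | x̄ᵢ | ȳᵢ | A·x̄ᵢ | A·ȳᵢ
plate | 52500.00 | 125.00 | 105.00 | 6562500.00 | 5512500.00
hole | -4408.00 | 106.00 | 62.00 | -467248.00 | -273296.00
Σ | 48092.00 |  |  | 6095252.00 | 5239204.00
x_c = 6095252.00 / 48092.00 = 126.74 mm
y_c = 5239204.00 / 48092.00 = 108.94 mm

x_c = 126.74 mm, y_c = 108.94 mm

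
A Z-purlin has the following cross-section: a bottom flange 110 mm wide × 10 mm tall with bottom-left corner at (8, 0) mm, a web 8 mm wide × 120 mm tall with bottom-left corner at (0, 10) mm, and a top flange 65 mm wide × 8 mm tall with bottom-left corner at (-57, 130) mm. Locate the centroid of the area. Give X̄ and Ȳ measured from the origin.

bottom flange: A = 110 × 10 = 1100.00, centroid at (63.00, 5.00).
web: A = 8 × 120 = 960.00, centroid at (4.00, 70.00).
top flange: A = 65 × 8 = 520.00, centroid at (-24.50, 134.00).
ΣA = 2580.00 mm²
ΣAX̄ = (1100.00)(63.00) + (960.00)(4.00) + (520.00)(-24.50) = 60400.00 mm³
ΣAȲ = (1100.00)(5.00) + (960.00)(70.00) + (520.00)(134.00) = 142380.00 mm³
X̄ = 60400.00 / 2580.00 = 23.41 mm
Ȳ = 142380.00 / 2580.00 = 55.19 mm

X̄ = 23.41 mm, Ȳ = 55.19 mm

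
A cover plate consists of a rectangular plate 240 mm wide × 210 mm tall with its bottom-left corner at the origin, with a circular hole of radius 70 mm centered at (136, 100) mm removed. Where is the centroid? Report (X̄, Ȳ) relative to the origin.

Part | A | x̄ᵢ | ȳᵢ | A·x̄ᵢ | A·ȳᵢ
plate | 50400.00 | 120.00 | 105.00 | 6048000.00 | 5292000.00
hole | -15393.80 | 136.00 | 100.00 | -2093557.34 | -1539380.40
Σ | 35006.20 |  |  | 3954442.66 | 3752619.60
X̄ = 3954442.66 / 35006.20 = 112.96 mm
Ȳ = 3752619.60 / 35006.20 = 107.20 mm

X̄ = 112.96 mm, Ȳ = 107.20 mm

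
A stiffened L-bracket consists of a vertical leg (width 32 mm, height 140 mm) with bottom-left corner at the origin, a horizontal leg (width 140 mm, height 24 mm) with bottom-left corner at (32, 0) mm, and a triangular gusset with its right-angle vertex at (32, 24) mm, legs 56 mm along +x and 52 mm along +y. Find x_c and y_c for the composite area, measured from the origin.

vertical leg: A = 32 × 140 = 4480.00, centroid at (16.00, 70.00).
horizontal leg: A = 140 × 24 = 3360.00, centroid at (102.00, 12.00).
gusset: A = ½·56·52 = 1456.00, centroid at (50.67, 41.33).
ΣA = 9296.00 mm², ΣAx_c = 488170.67 mm³, ΣAy_c = 414101.33 mm³.
x_c = 488170.67/9296.00 = 52.51 mm; y_c = 414101.33/9296.00 = 44.55 mm.

x_c = 52.51 mm, y_c = 44.55 mm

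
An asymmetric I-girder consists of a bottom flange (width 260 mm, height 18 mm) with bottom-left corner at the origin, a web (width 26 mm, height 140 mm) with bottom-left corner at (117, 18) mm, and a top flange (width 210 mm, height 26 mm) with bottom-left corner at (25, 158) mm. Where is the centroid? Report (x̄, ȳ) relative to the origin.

Part | A | x̄ᵢ | ȳᵢ | A·x̄ᵢ | A·ȳᵢ
bottom flange | 4680.00 | 130.00 | 9.00 | 608400.00 | 42120.00
web | 3640.00 | 130.00 | 88.00 | 473200.00 | 320320.00
top flange | 5460.00 | 130.00 | 171.00 | 709800.00 | 933660.00
Σ | 13780.00 |  |  | 1791400.00 | 1296100.00
x̄ = 1791400.00 / 13780.00 = 130.00 mm
ȳ = 1296100.00 / 13780.00 = 94.06 mm

x̄ = 130.00 mm, ȳ = 94.06 mm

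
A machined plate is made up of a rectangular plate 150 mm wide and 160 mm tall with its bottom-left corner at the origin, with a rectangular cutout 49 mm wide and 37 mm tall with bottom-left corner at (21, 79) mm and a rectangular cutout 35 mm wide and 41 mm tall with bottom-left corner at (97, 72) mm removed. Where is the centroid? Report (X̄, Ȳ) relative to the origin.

X̄ = 74.85 mm, Ȳ = 77.61 mm

Part | A | x̄ᵢ | ȳᵢ | A·x̄ᵢ | A·ȳᵢ
plate | 24000.00 | 75.00 | 80.00 | 1800000.00 | 1920000.00
hole 1 | -1813.00 | 45.50 | 97.50 | -82491.50 | -176767.50
hole 2 | -1435.00 | 114.50 | 92.50 | -164307.50 | -132737.50
Σ | 20752.00 |  |  | 1553201.00 | 1610495.00
X̄ = 1553201.00 / 20752.00 = 74.85 mm
Ȳ = 1610495.00 / 20752.00 = 77.61 mm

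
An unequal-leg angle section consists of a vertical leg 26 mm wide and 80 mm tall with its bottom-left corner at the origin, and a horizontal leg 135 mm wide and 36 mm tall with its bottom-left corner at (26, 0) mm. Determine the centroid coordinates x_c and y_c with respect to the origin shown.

x_c = 69.37 mm, y_c = 24.59 mm

vertical leg: A = 26 × 80 = 2080.00, centroid at (13.00, 40.00).
horizontal leg: A = 135 × 36 = 4860.00, centroid at (93.50, 18.00).
ΣA = 6940.00 mm², ΣAx_c = 481450.00 mm³, ΣAy_c = 170680.00 mm³.
x_c = 481450.00/6940.00 = 69.37 mm; y_c = 170680.00/6940.00 = 24.59 mm.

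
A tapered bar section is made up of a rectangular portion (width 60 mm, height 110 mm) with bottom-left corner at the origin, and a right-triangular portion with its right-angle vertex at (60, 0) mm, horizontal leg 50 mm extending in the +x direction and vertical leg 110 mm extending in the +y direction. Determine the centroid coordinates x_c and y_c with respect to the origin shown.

rectangular portion: A = 60 × 110 = 6600.00, centroid at (30.00, 55.00).
triangular portion: A = ½·50·110 = 2750.00, centroid at (76.67, 36.67).
ΣA = 9350.00 mm², ΣAx_c = 408833.33 mm³, ΣAy_c = 463833.33 mm³.
x_c = 408833.33/9350.00 = 43.73 mm; y_c = 463833.33/9350.00 = 49.61 mm.

x_c = 43.73 mm, y_c = 49.61 mm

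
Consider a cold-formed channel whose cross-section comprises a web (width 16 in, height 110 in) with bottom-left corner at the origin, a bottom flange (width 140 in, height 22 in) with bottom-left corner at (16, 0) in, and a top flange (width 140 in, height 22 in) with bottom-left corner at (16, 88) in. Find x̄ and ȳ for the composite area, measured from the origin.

x̄ = 68.67 in, ȳ = 55.00 in

Part | A | x̄ᵢ | ȳᵢ | A·x̄ᵢ | A·ȳᵢ
web | 1760.00 | 8.00 | 55.00 | 14080.00 | 96800.00
bottom flange | 3080.00 | 86.00 | 11.00 | 264880.00 | 33880.00
top flange | 3080.00 | 86.00 | 99.00 | 264880.00 | 304920.00
Σ | 7920.00 |  |  | 543840.00 | 435600.00
x̄ = 543840.00 / 7920.00 = 68.67 in
ȳ = 435600.00 / 7920.00 = 55.00 in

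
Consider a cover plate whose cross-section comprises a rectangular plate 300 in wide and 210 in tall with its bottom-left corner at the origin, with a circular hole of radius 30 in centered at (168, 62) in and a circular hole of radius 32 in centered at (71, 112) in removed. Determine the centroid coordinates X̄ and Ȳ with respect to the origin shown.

X̄ = 153.57 in, Ȳ = 106.74 in

Part | A | x̄ᵢ | ȳᵢ | A·x̄ᵢ | A·ȳᵢ
plate | 63000.00 | 150.00 | 105.00 | 9450000.00 | 6615000.00
hole 1 | -2827.43 | 168.00 | 62.00 | -475008.81 | -175300.87
hole 2 | -3216.99 | 71.00 | 112.00 | -228406.35 | -360302.98
Σ | 56955.58 |  |  | 8746584.84 | 6079396.15
X̄ = 8746584.84 / 56955.58 = 153.57 in
Ȳ = 6079396.15 / 56955.58 = 106.74 in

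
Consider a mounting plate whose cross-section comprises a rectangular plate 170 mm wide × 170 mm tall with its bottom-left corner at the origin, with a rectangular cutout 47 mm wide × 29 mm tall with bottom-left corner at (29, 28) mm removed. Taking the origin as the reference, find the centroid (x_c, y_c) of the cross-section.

plate: A = 170 × 170 = 28900.00, centroid at (85.00, 85.00).
hole: A = −(47 × 29) = -1363.00, centroid at (52.50, 42.50).
ΣA = 27537.00 mm²
ΣAx_c = (28900.00)(85.00) + (-1363.00)(52.50) = 2384942.50 mm³
ΣAy_c = (28900.00)(85.00) + (-1363.00)(42.50) = 2398572.50 mm³
x_c = 2384942.50 / 27537.00 = 86.61 mm
y_c = 2398572.50 / 27537.00 = 87.10 mm

x_c = 86.61 mm, y_c = 87.10 mm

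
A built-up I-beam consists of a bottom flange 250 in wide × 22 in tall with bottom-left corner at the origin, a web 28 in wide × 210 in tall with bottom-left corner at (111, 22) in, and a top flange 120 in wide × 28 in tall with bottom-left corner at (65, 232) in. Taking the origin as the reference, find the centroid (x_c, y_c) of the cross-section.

bottom flange: A = 250 × 22 = 5500.00, centroid at (125.00, 11.00).
web: A = 28 × 210 = 5880.00, centroid at (125.00, 127.00).
top flange: A = 120 × 28 = 3360.00, centroid at (125.00, 246.00).
ΣA = 14740.00 in²
ΣAx_c = (5500.00)(125.00) + (5880.00)(125.00) + (3360.00)(125.00) = 1842500.00 in³
ΣAy_c = (5500.00)(11.00) + (5880.00)(127.00) + (3360.00)(246.00) = 1633820.00 in³
x_c = 1842500.00 / 14740.00 = 125.00 in
y_c = 1633820.00 / 14740.00 = 110.84 in

x_c = 125.00 in, y_c = 110.84 in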